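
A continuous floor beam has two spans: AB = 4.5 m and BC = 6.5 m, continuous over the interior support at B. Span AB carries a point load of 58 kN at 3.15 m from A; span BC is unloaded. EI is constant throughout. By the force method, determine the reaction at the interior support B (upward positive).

R_B = 47.77 kN

Insert a hinge at B; M_B is the redundant, and each span becomes simply supported.
Discontinuity in slope at B on the released structure — sum the simple-span end rotations:
  span AB: point load 58 at a = 3.15: Pab(L + a)/(6LEI) = 69.88/EI
  relative rotation θ_0 = (69.88 + 0)/EI = 69.88/EI
A unit hogging moment at B produces rotation L₁/(3EI) + L₂/(3EI) = 3.667/EI.
Slope continuity at B: θ_0 = M_B·3.667/EI, so M_B = 69.88/3.667 = 19.06 kN·m (hogging).
Span AB, ΣM about A with M_B applied at B: R_B^{AB}·4.5 = 182.7 + 19.06, so R_B^{AB} = 44.84 kN and R_A = 58 − 44.84 = 13.16 kN.
Span BC, ΣM about C: R_B^{BC}·6.5 = 0 + 19.06, so R_B^{BC} = 2.932 kN and R_C = 0 − 2.932 = -2.932 kN.
R_B = 44.84 + 2.932 = 47.77 kN.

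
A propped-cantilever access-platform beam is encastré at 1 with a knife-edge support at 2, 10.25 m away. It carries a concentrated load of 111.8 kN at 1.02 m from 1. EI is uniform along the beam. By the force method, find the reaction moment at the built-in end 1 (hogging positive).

Release the roller at 2. Primary structure: cantilever fixed at 1.
Primary-structure tip deflection at 2 by superposition:
  point load 111.8 at a = 1.02: Pa²(3L − a)/(6EI) = 576.3/EI
Tip deflection under a unit load at 2: L³/(3EI) = 359/EI.
The prop prevents deflection at 2: R_2 = δ_0/δ_{22} = 576.3/359 = 1.606 kN.
Moment equilibrium about 1: M_1 = Σ(load moments about 1) − R_2·L = 114 − 1.606×10.25 = 97.58 kN·m.

M_1 = 97.58 kN·m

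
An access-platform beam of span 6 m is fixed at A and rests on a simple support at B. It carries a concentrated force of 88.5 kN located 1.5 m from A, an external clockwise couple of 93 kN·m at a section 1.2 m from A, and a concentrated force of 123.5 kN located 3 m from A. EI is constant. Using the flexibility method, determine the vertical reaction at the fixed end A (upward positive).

R_A = 157.4 kN

Choose R_B as the redundant. The primary structure is the cantilever fixed at A.
Primary-structure tip deflection at B by superposition:
  point load 88.5 at a = 1.5: Pa²(3L − a)/(6EI) = 547.6/EI
  clockwise couple 93 at a = 1.2: M₀a(2L − a)/(2EI) = 602.6/EI
  point load 123.5 at a = 3: Pa²(3L − a)/(6EI) = 2779/EI
  δ_0 = 3929/EI
Tip deflection under a unit load at B: L³/(3EI) = 72/EI.
Compatibility at B: δ_0 − R_B·δ_{BB} = 0, so R_B = 3929/72 = 54.57 kN.
Vertical equilibrium: R_A = ΣP − R_B = 212 − 54.57 = 157.4 kN.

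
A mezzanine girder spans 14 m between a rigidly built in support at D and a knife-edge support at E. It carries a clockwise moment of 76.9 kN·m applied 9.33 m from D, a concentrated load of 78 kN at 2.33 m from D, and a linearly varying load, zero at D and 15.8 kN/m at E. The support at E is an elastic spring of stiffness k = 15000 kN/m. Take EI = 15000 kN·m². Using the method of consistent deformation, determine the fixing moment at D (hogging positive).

Release the roller at E. Primary structure: cantilever fixed at D.
Primary-structure tip deflection at E by superposition:
  clockwise couple 76.9 at a = 9.33: M₀a(2L − a)/(2EI) = 6698/EI
  point load 78 at a = 2.33: Pa²(3L − a)/(6EI) = 2800/EI
  triangular load, peak 15.8 at the free end: 11w₀L⁴/(120EI) = 55639/EI
  δ_0 = 65137/EI
Flexibility coefficient — unit upward force at E: δ_{EE} = L³/(3EI) = 914.7/EI.
With EI = 15000 kN·m²: δ_0 = 4.3424 m and δ_{EE} = 0.060978 m/kN.
Compatibility — the spring shortens by R_E/k under the reaction it provides: δ_0 − R_E·δ_{EE} = R_E/k. With 1/k = 0.000067 m/kN, R_E = δ_0 / (δ_{EE} + 1/k) = 4.3424 / (0.060978 + 0.000067) = 71.14 kN.
Moment equilibrium about D: M_D = Σ(load moments about D) − R_E·L = 1291 − 71.14×14 = 295 kN·m.

M_D = 295 kN·m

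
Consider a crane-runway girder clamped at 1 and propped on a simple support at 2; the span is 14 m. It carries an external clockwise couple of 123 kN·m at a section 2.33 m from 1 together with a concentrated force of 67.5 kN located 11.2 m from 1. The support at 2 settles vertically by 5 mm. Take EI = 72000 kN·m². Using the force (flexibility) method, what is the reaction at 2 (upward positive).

R_2 = 51.15 kN

Release the roller at 2. Primary structure: cantilever fixed at 1.
Free-end deflection of the primary structure under the applied loading (downward +):
  clockwise couple 123 at a = 2.33: M₀a(2L − a)/(2EI) = 3678/EI
  point load 67.5 at a = 11.2: Pa²(3L − a)/(6EI) = 43465/EI
  δ_0 = 47143/EI
Tip deflection under a unit load at 2: L³/(3EI) = 914.7/EI.
With EI = 72000 kN·m²: δ_0 = 0.65477 m and δ_{22} = 0.012704 m/kN.
Compatibility — the beam at 2 must follow the support down by 0.005 m: δ_0 − R_2·δ_{22} = 0.005, so R_2 = (0.65477 − 0.005)/0.012704 = 51.15 kN.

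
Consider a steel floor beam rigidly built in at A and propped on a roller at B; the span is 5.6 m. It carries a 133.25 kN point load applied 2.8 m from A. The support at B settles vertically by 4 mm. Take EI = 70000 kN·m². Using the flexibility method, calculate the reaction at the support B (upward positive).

Release the roller at B. Primary structure: cantilever fixed at A.
Deflection at B on the released cantilever, summing each load's contribution:
  point load 133.25 at a = 2.8: Pa²(3L − a)/(6EI) = 2438/EI
Flexibility coefficient — unit upward force at B: δ_{BB} = L³/(3EI) = 58.54/EI.
With EI = 70000 kN·m²: δ_0 = 0.034823 m and δ_{BB} = 0.000836 m/kN.
Compatibility — the beam at B must follow the support down by 0.004 m: δ_0 − R_B·δ_{BB} = 0.004, so R_B = (0.034823 − 0.004)/0.000836 = 36.86 kN.

R_B = 36.86 kN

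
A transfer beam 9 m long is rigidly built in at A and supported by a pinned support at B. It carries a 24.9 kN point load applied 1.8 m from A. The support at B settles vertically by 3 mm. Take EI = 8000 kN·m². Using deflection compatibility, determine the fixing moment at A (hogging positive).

M_A = 33.16 kN·m

Remove the prop at B; the released (primary) structure is a cantilever built in at A.
Free-end deflection of the primary structure under the applied loading (downward +):
  point load 24.9 at a = 1.8: Pa²(3L − a)/(6EI) = 338.8/EI
Flexibility coefficient — unit upward force at B: δ_{BB} = L³/(3EI) = 243/EI.
With EI = 8000 kN·m²: δ_0 = 0.042355 m and δ_{BB} = 0.030375 m/kN.
Compatibility — the beam at B must follow the support down by 0.003 m: δ_0 − R_B·δ_{BB} = 0.003, so R_B = (0.042355 − 0.003)/0.030375 = 1.296 kN.
Moment equilibrium about A: M_A = Σ(load moments about A) − R_B·L = 44.82 − 1.296×9 = 33.16 kN·m.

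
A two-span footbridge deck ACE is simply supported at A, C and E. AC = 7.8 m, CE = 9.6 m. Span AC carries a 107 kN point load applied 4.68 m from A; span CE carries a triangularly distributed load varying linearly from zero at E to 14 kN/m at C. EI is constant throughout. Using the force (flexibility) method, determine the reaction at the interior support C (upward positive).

R_C = 136.7 kN

Take M_C as the redundant. Released structure: two simple spans AC and CE with a hinge at C.
End slopes at the hinge C, treating each span as simply supported:
  span AC: point load 107 at a = 4.68: Pab(L + a)/(6LEI) = 416.6/EI
  span CE: triangular load, peak 14: w₀L³/(45EI) = 275.3/EI
  relative rotation θ_0 = (416.6 + 275.3)/EI = 691.9/EI
A unit hogging moment at C produces rotation L₁/(3EI) + L₂/(3EI) = 5.8/EI.
Slope continuity at C: θ_0 = M_C·5.8/EI, so M_C = 691.9/5.8 = 119.3 kN·m (hogging).
Span AC, ΣM about A with M_C applied at C: R_C^{AC}·7.8 = 500.8 + 119.3, so R_C^{AC} = 79.49 kN and R_A = 107 − 79.49 = 27.51 kN.
Span CE, ΣM about E: R_C^{CE}·9.6 = 430.1 + 119.3, so R_C^{CE} = 57.23 kN and R_E = 67.2 − 57.23 = 9.974 kN.
R_C = 79.49 + 57.23 = 136.7 kN.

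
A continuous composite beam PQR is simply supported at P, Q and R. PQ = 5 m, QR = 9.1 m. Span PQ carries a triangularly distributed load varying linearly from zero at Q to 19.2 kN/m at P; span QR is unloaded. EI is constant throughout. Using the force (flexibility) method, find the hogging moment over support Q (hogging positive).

Release continuity at Q by inserting a hinge; the redundant is the internal moment M_Q. The primary structure is two simply-supported spans PQ and QR.
End slopes at the hinge Q, treating each span as simply supported:
  span PQ: triangular load, peak 19.2: 7w₀L³/(360EI) = 46.67/EI
  relative rotation θ_0 = (46.67 + 0)/EI = 46.67/EI
A unit hogging moment at Q produces rotation L₁/(3EI) + L₂/(3EI) = 4.7/EI.
Compatibility: M_Q·(L₁+L₂)/(3EI) = θ_0, giving M_Q = 9.929 kN·m (hogging).

M_Q = 9.929 kN·m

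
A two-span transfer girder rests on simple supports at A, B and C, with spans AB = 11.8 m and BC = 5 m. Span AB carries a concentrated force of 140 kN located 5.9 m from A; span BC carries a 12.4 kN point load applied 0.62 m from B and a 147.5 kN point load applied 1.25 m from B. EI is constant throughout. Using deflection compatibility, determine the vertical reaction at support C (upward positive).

Insert a hinge at B; M_B is the redundant, and each span becomes simply supported.
Rotations at B on the released spans (each span's end-slope, ×1/EI):
  span AB: point load 140 at a = 5.9: Pab(L + a)/(6LEI) = 1218/EI
  span BC: point load 12.4 at a = 0.62: Pab(L + b)/(6LEI) = 10.53/EI
  span BC: point load 147.5 at a = 1.25: Pab(L + b)/(6LEI) = 201.7/EI
  relative rotation θ_0 = (1218 + 212.2)/EI = 1431/EI
A unit hogging moment at B produces rotation L₁/(3EI) + L₂/(3EI) = 5.6/EI.
Slope continuity at B: θ_0 = M_B·5.6/EI, so M_B = 1431/5.6 = 255.5 kN·m (hogging).
Span BC, ΣM about C: R_B^{BC}·5 = 607.4 + 255.5, so R_B^{BC} = 172.6 kN and R_C = 159.9 − 172.6 = -12.68 kN.

R_C = -12.68 kN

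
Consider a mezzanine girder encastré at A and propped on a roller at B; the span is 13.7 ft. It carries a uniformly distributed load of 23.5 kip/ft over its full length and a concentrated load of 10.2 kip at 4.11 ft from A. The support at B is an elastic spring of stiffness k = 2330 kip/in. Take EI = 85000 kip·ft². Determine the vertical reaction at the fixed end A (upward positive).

R_A = 210.6 kip

Release the roller at B. Primary structure: cantilever fixed at A.
Free-end deflection of the primary structure under the applied loading (downward +):
  UDL 23.5: wL⁴/(8EI) = 103481/EI
  point load 10.2 at a = 4.11: Pa²(3L − a)/(6EI) = 1062/EI
  δ_0 = 104543/EI
Flexibility coefficient — unit upward force at B: δ_{BB} = L³/(3EI) = 857.1/EI.
With EI = 85000 kip·ft²: δ_0 = 1.2299 ft and δ_{BB} = 0.010084 ft/kip.
Compatibility — the spring shortens by R_B/k under the reaction it provides: δ_0 − R_B·δ_{BB} = R_B/k. With 1/k = 1/(2330×12) ft/kip = 0.000036 ft/kip, R_B = δ_0 / (δ_{BB} + 1/k) = 1.2299 / (0.010084 + 0.000036) = 121.5 kip.
Vertical equilibrium: R_A = ΣP − R_B = 332.1 − 121.5 = 210.6 kip.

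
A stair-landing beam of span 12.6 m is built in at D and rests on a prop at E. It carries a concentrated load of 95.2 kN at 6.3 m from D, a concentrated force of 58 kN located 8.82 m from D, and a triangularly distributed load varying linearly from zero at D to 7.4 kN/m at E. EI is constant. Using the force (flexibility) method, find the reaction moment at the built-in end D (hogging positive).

Choose R_E as the redundant. The primary structure is the cantilever fixed at D.
Deflection at E on the released cantilever, summing each load's contribution:
  point load 95.2 at a = 6.3: Pa²(3L − a)/(6EI) = 19837/EI
  point load 58 at a = 8.82: Pa²(3L − a)/(6EI) = 21793/EI
  triangular load, peak 7.4 at the free end: 11w₀L⁴/(120EI) = 17097/EI
  δ_0 = 58727/EI
Flexibility coefficient — unit upward force at E: δ_{EE} = L³/(3EI) = 666.8/EI.
The prop prevents deflection at E: R_E = δ_0/δ_{EE} = 58727/666.8 = 88.07 kN.
Moment equilibrium about D: M_D = Σ(load moments about D) − R_E·L = 1503 − 88.07×12.6 = 393.2 kN·m.

M_D = 393.2 kN·m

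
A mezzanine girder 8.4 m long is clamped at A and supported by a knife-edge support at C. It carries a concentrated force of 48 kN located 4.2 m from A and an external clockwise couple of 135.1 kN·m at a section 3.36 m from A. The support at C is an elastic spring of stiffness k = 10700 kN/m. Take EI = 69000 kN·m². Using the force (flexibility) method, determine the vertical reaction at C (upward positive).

R_C = 29.48 kN

Release the roller at C. Primary structure: cantilever fixed at A.
Free-end deflection of the primary structure under the applied loading (downward +):
  point load 48 at a = 4.2: Pa²(3L − a)/(6EI) = 2964/EI
  clockwise couple 135.1 at a = 3.36: M₀a(2L − a)/(2EI) = 3050/EI
  δ_0 = 6014/EI
Tip deflection under a unit load at C: L³/(3EI) = 197.6/EI.
With EI = 69000 kN·m²: δ_0 = 0.087159 m and δ_{CC} = 0.002863 m/kN.
Compatibility — the spring shortens by R_C/k under the reaction it provides: δ_0 − R_C·δ_{CC} = R_C/k. With 1/k = 0.000093 m/kN, R_C = δ_0 / (δ_{CC} + 1/k) = 0.087159 / (0.002863 + 0.000093) = 29.48 kN.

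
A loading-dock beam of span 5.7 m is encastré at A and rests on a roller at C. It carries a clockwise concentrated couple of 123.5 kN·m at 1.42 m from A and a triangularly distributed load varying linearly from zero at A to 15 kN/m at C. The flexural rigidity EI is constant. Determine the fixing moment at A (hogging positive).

M_A = 71.13 kN·m

Take the reaction at C as the redundant and release it; the primary structure is a cantilever fixed at A.
Downward deflection at the released point C due to the loads:
  clockwise couple 123.5 at a = 1.42: M₀a(2L − a)/(2EI) = 875.1/EI
  triangular load, peak 15 at the free end: 11w₀L⁴/(120EI) = 1451/EI
  δ_0 = 2327/EI
Tip deflection under a unit load at C: L³/(3EI) = 61.73/EI.
Compatibility at C: δ_0 − R_C·δ_{CC} = 0, so R_C = 2327/61.73 = 37.69 kN.
Moment equilibrium about A: M_A = Σ(load moments about A) − R_C·L = 285.9 − 37.69×5.7 = 71.13 kN·m.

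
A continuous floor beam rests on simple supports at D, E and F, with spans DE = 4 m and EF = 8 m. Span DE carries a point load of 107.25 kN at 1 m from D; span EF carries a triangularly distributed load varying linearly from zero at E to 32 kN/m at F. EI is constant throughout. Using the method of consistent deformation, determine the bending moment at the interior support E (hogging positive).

M_E = 96.4 kN·m

Insert a hinge at E; M_E is the redundant, and each span becomes simply supported.
Rotations at E on the released spans (each span's end-slope, ×1/EI):
  span DE: point load 107.25 at a = 1: Pab(L + a)/(6LEI) = 67.03/EI
  span EF: triangular load, peak 32: 7w₀L³/(360EI) = 318.6/EI
  relative rotation θ_0 = (67.03 + 318.6)/EI = 385.6/EI
A unit hogging moment at E produces rotation L₁/(3EI) + L₂/(3EI) = 4/EI.
Slope continuity at E: θ_0 = M_E·4/EI, so M_E = 385.6/4 = 96.4 kN·m (hogging).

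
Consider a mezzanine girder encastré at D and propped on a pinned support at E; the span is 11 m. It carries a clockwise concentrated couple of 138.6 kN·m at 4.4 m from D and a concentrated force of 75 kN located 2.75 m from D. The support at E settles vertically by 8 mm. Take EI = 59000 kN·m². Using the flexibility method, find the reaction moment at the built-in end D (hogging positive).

Release the roller at E. Primary structure: cantilever fixed at D.
Downward deflection at the released point E due to the loads:
  clockwise couple 138.6 at a = 4.4: M₀a(2L − a)/(2EI) = 5367/EI
  point load 75 at a = 2.75: Pa²(3L − a)/(6EI) = 2860/EI
  δ_0 = 8226/EI
Flexibility coefficient — unit upward force at E: δ_{EE} = L³/(3EI) = 443.7/EI.
With EI = 59000 kN·m²: δ_0 = 0.13943 m and δ_{EE} = 0.00752 m/kN.
Compatibility — the beam at E must follow the support down by 0.008 m: δ_0 − R_E·δ_{EE} = 0.008, so R_E = (0.13943 − 0.008)/0.00752 = 17.48 kN.
Moment equilibrium about D: M_D = Σ(load moments about D) − R_E·L = 344.9 − 17.48×11 = 152.6 kN·m.

M_D = 152.6 kN·m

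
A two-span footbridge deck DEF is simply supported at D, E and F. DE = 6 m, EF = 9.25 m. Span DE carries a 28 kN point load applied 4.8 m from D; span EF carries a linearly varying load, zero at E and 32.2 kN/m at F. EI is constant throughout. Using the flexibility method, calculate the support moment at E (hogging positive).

M_E = 107 kN·m

Insert a hinge at E; M_E is the redundant, and each span becomes simply supported.
Rotations at E on the released spans (each span's end-slope, ×1/EI):
  span DE: point load 28 at a = 4.8: Pab(L + a)/(6LEI) = 48.38/EI
  span EF: triangular load, peak 32.2: 7w₀L³/(360EI) = 495.5/EI
  relative rotation θ_0 = (48.38 + 495.5)/EI = 543.9/EI
A unit hogging moment at E produces rotation L₁/(3EI) + L₂/(3EI) = 5.083/EI.
Compatibility: M_E·(L₁+L₂)/(3EI) = θ_0, giving M_E = 107 kN·m (hogging).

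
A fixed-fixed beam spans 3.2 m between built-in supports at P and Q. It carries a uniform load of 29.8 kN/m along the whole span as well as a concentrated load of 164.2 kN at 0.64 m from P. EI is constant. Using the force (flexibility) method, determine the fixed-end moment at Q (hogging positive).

Release both end moments; the primary structure is a simply-supported span PQ with redundants M_P and M_Q.
On the primary (simply-supported) span, the end slopes from the loading are:
  at P: UDL 29.8: wL³/(24EI) = 40.69/EI
  at Q: UDL 29.8: wL³/(24EI) = 40.69/EI
  at P: point load 164.2 at a = 0.64: Pab(L + b)/(6LEI) = 80.71/EI
  at Q: point load 164.2 at a = 0.64: Pab(L + a)/(6LEI) = 53.81/EI
  θ_P0 = 121.4/EI,  θ_Q0 = 94.49/EI
Flexibility coefficients: a unit moment at one end gives L/(3EI) there and L/(6EI) at the far end, so f₁₁ = f₂₂ = 1.067/EI and f₁₂ = f₂₁ = 0.5333/EI.
Compatibility — zero rotation at each built-in end:
  1.067 M_P + 0.5333 M_Q = 121.4
  0.5333 M_P + 1.067 M_Q = 94.49
Solving the pair gives M_P = 92.69 kN·m and M_Q = 42.24 kN·m (hogging).

M_Q = 42.24 kN·m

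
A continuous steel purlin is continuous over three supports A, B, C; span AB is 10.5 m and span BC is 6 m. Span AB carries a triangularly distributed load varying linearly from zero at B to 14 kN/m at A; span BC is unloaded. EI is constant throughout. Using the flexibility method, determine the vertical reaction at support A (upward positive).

Insert a hinge at B; M_B is the redundant, and each span becomes simply supported.
End slopes at the hinge B, treating each span as simply supported:
  span AB: triangular load, peak 14: 7w₀L³/(360EI) = 315.1/EI
  relative rotation θ_0 = (315.1 + 0)/EI = 315.1/EI
A unit hogging moment at B produces rotation L₁/(3EI) + L₂/(3EI) = 5.5/EI.
Compatibility: M_B·(L₁+L₂)/(3EI) = θ_0, giving M_B = 57.3 kN·m (hogging).
Span AB, ΣM about A with M_B applied at B: R_B^{AB}·10.5 = 257.2 + 57.3, so R_B^{AB} = 29.96 kN and R_A = 73.5 − 29.96 = 43.54 kN.

R_A = 43.54 kN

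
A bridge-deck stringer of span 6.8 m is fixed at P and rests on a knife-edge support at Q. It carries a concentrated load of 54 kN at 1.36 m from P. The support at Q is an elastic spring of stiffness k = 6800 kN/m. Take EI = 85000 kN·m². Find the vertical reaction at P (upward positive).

Take the reaction at Q as the redundant and release it; the primary structure is a cantilever fixed at P.
Downward deflection at the released point Q due to the loads:
  point load 54 at a = 1.36: Pa²(3L − a)/(6EI) = 316.9/EI
Tip deflection under a unit load at Q: L³/(3EI) = 104.8/EI.
With EI = 85000 kN·m²: δ_0 = 0.003729 m and δ_{QQ} = 0.001233 m/kN.
Compatibility — the spring shortens by R_Q/k under the reaction it provides: δ_0 − R_Q·δ_{QQ} = R_Q/k. With 1/k = 0.000147 m/kN, R_Q = δ_0 / (δ_{QQ} + 1/k) = 0.003729 / (0.001233 + 0.000147) = 2.702 kN.
Vertical equilibrium: R_P = ΣP − R_Q = 54 − 2.702 = 51.3 kN.

R_P = 51.3 kN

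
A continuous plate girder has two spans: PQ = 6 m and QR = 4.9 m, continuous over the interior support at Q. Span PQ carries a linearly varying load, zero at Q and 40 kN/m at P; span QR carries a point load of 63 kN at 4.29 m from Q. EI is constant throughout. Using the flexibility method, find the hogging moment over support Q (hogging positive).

Release continuity at Q by inserting a hinge; the redundant is the internal moment M_Q. The primary structure is two simply-supported spans PQ and QR.
Discontinuity in slope at Q on the released structure — sum the simple-span end rotations:
  span PQ: triangular load, peak 40: 7w₀L³/(360EI) = 168/EI
  span QR: point load 63 at a = 4.29: Pab(L + b)/(6LEI) = 30.9/EI
  relative rotation θ_0 = (168 + 30.9)/EI = 198.9/EI
A unit hogging moment at Q produces rotation L₁/(3EI) + L₂/(3EI) = 3.633/EI.
Compatibility: M_Q·(L₁+L₂)/(3EI) = θ_0, giving M_Q = 54.74 kN·m (hogging).

M_Q = 54.74 kN·m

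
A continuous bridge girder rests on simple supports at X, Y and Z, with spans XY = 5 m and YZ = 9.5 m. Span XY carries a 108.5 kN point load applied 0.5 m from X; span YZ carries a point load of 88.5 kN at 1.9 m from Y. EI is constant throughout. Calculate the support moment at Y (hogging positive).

Insert a hinge at Y; M_Y is the redundant, and each span becomes simply supported.
Rotations at Y on the released spans (each span's end-slope, ×1/EI):
  span XY: point load 108.5 at a = 0.5: Pab(L + a)/(6LEI) = 44.76/EI
  span YZ: point load 88.5 at a = 1.9: Pab(L + b)/(6LEI) = 383.4/EI
  relative rotation θ_0 = (44.76 + 383.4)/EI = 428.1/EI
A unit hogging moment at Y produces rotation L₁/(3EI) + L₂/(3EI) = 4.833/EI.
Slope continuity at Y: θ_0 = M_Y·4.833/EI, so M_Y = 428.1/4.833 = 88.58 kN·m (hogging).

M_Y = 88.58 kN·m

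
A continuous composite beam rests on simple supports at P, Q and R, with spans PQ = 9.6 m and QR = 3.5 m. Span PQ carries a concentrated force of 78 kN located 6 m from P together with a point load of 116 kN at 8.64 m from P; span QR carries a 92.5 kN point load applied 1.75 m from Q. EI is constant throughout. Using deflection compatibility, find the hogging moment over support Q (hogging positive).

Take M_Q as the redundant. Released structure: two simple spans PQ and QR with a hinge at Q.
Rotations at Q on the released spans (each span's end-slope, ×1/EI):
  span PQ: point load 78 at a = 6: Pab(L + a)/(6LEI) = 456.3/EI
  span PQ: point load 116 at a = 8.64: Pab(L + a)/(6LEI) = 304.7/EI
  span QR: point load 92.5 at a = 1.75: Pab(L + b)/(6LEI) = 70.82/EI
  relative rotation θ_0 = (761 + 70.82)/EI = 831.8/EI
A unit hogging moment at Q produces rotation L₁/(3EI) + L₂/(3EI) = 4.367/EI.
Compatibility: M_Q·(L₁+L₂)/(3EI) = θ_0, giving M_Q = 190.5 kN·m (hogging).

M_Q = 190.5 kN·m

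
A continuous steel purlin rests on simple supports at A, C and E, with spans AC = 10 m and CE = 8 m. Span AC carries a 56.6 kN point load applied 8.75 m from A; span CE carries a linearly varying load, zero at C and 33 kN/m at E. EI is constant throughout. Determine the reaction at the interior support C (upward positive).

R_C = 113.1 kN

Insert a hinge at C; M_C is the redundant, and each span becomes simply supported.
Rotations at C on the released spans (each span's end-slope, ×1/EI):
  span AC: point load 56.6 at a = 8.75: Pab(L + a)/(6LEI) = 193.5/EI
  span CE: triangular load, peak 33: 7w₀L³/(360EI) = 328.5/EI
  relative rotation θ_0 = (193.5 + 328.5)/EI = 522/EI
A unit hogging moment at C produces rotation L₁/(3EI) + L₂/(3EI) = 6/EI.
Slope continuity at C: θ_0 = M_C·6/EI, so M_C = 522/6 = 87 kN·m (hogging).
Span AC, ΣM about A with M_C applied at C: R_C^{AC}·10 = 495.2 + 87, so R_C^{AC} = 58.22 kN and R_A = 56.6 − 58.22 = -1.625 kN.
Span CE, ΣM about E: R_C^{CE}·8 = 352 + 87, so R_C^{CE} = 54.87 kN and R_E = 132 − 54.87 = 77.13 kN.
R_C = 58.22 + 54.87 = 113.1 kN.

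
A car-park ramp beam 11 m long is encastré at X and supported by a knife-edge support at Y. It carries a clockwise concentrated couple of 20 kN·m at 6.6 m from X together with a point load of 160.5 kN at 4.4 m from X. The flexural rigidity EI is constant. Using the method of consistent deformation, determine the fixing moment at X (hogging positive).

M_X = 333.8 kN·m

Choose R_Y as the redundant. The primary structure is the cantilever fixed at X.
Downward deflection at the released point Y due to the loads:
  clockwise couple 20 at a = 6.6: M₀a(2L − a)/(2EI) = 1016/EI
  point load 160.5 at a = 4.4: Pa²(3L − a)/(6EI) = 14811/EI
  δ_0 = 15828/EI
Flexibility coefficient — unit upward force at Y: δ_{YY} = L³/(3EI) = 443.7/EI.
Compatibility at Y: δ_0 − R_Y·δ_{YY} = 0, so R_Y = 15828/443.7 = 35.67 kN.
Moment equilibrium about X: M_X = Σ(load moments about X) − R_Y·L = 726.2 − 35.67×11 = 333.8 kN·m.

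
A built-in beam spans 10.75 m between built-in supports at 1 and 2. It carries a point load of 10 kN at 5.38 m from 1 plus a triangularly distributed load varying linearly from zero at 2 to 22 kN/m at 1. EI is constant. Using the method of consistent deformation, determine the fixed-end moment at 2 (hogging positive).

Release both end moments; the primary structure is a simply-supported span 12 with redundants M_1 and M_2.
End rotations of the released simple span under the applied load (×1/EI):
  at 1: point load 10 at a = 5.38: Pab(L + b)/(6LEI) = 72.2/EI
  at 2: point load 10 at a = 5.38: Pab(L + a)/(6LEI) = 72.25/EI
  at 1: triangular load, peak 22: w₀L³/(45EI) = 607.3/EI
  at 2: triangular load, peak 22: 7w₀L³/(360EI) = 531.4/EI
  θ_10 = 679.5/EI,  θ_20 = 603.7/EI
Flexibility coefficients: a unit moment at one end gives L/(3EI) there and L/(6EI) at the far end, so f₁₁ = f₂₂ = 3.583/EI and f₁₂ = f₂₁ = 1.792/EI.
Compatibility — zero rotation at each built-in end:
  3.583 M_1 + 1.792 M_2 = 679.5
  1.792 M_1 + 3.583 M_2 = 603.7
Solving the pair gives M_1 = 140.5 kN·m and M_2 = 98.2 kN·m (hogging).

M_2 = 98.2 kN·m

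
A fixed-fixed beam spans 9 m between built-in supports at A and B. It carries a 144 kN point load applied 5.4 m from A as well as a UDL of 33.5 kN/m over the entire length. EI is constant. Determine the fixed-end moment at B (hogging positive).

Take the two fixed-end moments M_A, M_B as redundants; the released structure is the simple span AB.
End rotations of the released simple span under the applied load (×1/EI):
  at A: point load 144 at a = 5.4: Pab(L + b)/(6LEI) = 653.2/EI
  at B: point load 144 at a = 5.4: Pab(L + a)/(6LEI) = 746.5/EI
  at A: UDL 33.5: wL³/(24EI) = 1018/EI
  at B: UDL 33.5: wL³/(24EI) = 1018/EI
  θ_A0 = 1671/EI,  θ_B0 = 1764/EI
Flexibility coefficients: a unit moment at one end gives L/(3EI) there and L/(6EI) at the far end, so f₁₁ = f₂₂ = 3/EI and f₁₂ = f₂₁ = 1.5/EI.
Compatibility — zero rotation at each built-in end:
  3 M_A + 1.5 M_B = 1671
  1.5 M_A + 3 M_B = 1764
Solving the pair gives M_A = 350.5 kN·m and M_B = 412.7 kN·m (hogging).

M_B = 412.7 kN·m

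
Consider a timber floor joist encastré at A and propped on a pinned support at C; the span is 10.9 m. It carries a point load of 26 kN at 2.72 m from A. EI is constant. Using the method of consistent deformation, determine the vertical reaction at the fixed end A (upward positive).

R_A = 23.77 kN

Choose R_C as the redundant. The primary structure is the cantilever fixed at A.
Deflection at C on the released cantilever, summing each load's contribution:
  point load 26 at a = 2.72: Pa²(3L − a)/(6EI) = 961.2/EI
Flexibility coefficient — unit upward force at C: δ_{CC} = L³/(3EI) = 431.7/EI.
Compatibility at C: δ_0 − R_C·δ_{CC} = 0, so R_C = 961.2/431.7 = 2.227 kN.
Vertical equilibrium: R_A = ΣP − R_C = 26 − 2.227 = 23.77 kN.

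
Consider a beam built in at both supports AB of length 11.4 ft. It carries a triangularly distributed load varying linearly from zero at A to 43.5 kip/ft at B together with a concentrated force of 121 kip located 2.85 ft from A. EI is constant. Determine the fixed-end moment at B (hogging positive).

M_B = 347.3 kip·ft

Take the two fixed-end moments M_A, M_B as redundants; the released structure is the simple span AB.
End rotations of the released simple span under the applied load (×1/EI):
  at A: triangular load, peak 43.5: 7w₀L³/(360EI) = 1253/EI
  at B: triangular load, peak 43.5: w₀L³/(45EI) = 1432/EI
  at A: point load 121 at a = 2.85: Pab(L + b)/(6LEI) = 860/EI
  at B: point load 121 at a = 2.85: Pab(L + a)/(6LEI) = 614.3/EI
  θ_A0 = 2113/EI,  θ_B0 = 2046/EI
Flexibility coefficients: a unit moment at one end gives L/(3EI) there and L/(6EI) at the far end, so f₁₁ = f₂₂ = 3.8/EI and f₁₂ = f₂₁ = 1.9/EI.
Compatibility — zero rotation at each built-in end:
  3.8 M_A + 1.9 M_B = 2113
  1.9 M_A + 3.8 M_B = 2046
Solving the pair gives M_A = 382.4 kip·ft and M_B = 347.3 kip·ft (hogging).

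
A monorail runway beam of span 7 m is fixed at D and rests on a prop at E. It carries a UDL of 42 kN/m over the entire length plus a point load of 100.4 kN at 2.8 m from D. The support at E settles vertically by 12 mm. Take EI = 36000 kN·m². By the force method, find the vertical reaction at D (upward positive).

Take the reaction at E as the redundant and release it; the primary structure is a cantilever fixed at D.
Downward deflection at the released point E due to the loads:
  UDL 42: wL⁴/(8EI) = 12605/EI
  point load 100.4 at a = 2.8: Pa²(3L − a)/(6EI) = 2388/EI
  δ_0 = 14993/EI
Tip deflection under a unit load at E: L³/(3EI) = 114.3/EI.
With EI = 36000 kN·m²: δ_0 = 0.41647 m and δ_{EE} = 0.003176 m/kN.
Compatibility — the beam at E must follow the support down by 0.012 m: δ_0 − R_E·δ_{EE} = 0.012, so R_E = (0.41647 − 0.012)/0.003176 = 127.4 kN.
Vertical equilibrium: R_D = ΣP − R_E = 394.4 − 127.4 = 267 kN.

R_D = 267 kN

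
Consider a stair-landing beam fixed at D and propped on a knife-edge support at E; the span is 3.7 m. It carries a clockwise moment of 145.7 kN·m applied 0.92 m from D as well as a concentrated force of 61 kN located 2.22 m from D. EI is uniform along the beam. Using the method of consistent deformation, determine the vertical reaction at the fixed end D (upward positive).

Release the roller at E. Primary structure: cantilever fixed at D.
Deflection at E on the released cantilever, summing each load's contribution:
  clockwise couple 145.7 at a = 0.92: M₀a(2L − a)/(2EI) = 434.3/EI
  point load 61 at a = 2.22: Pa²(3L − a)/(6EI) = 444.9/EI
  δ_0 = 879.2/EI
Tip deflection under a unit load at E: L³/(3EI) = 16.88/EI.
The prop prevents deflection at E: R_E = δ_0/δ_{EE} = 879.2/16.88 = 52.07 kN.
Vertical equilibrium: R_D = ΣP − R_E = 61 − 52.07 = 8.926 kN.

R_D = 8.926 kN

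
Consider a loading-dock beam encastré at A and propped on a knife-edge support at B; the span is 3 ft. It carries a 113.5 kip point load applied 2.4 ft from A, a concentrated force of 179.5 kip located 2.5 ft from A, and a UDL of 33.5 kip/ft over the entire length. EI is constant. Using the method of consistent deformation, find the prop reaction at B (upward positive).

R_B = 252.6 kip

Remove the prop at B; the released (primary) structure is a cantilever built in at A.
Deflection at B on the released cantilever, summing each load's contribution:
  point load 113.5 at a = 2.4: Pa²(3L − a)/(6EI) = 719.1/EI
  point load 179.5 at a = 2.5: Pa²(3L − a)/(6EI) = 1215/EI
  UDL 33.5: wL⁴/(8EI) = 339.2/EI
  δ_0 = 2274/EI
Flexibility coefficient — unit upward force at B: δ_{BB} = L³/(3EI) = 9/EI.
The prop prevents deflection at B: R_B = δ_0/δ_{BB} = 2274/9 = 252.6 kip.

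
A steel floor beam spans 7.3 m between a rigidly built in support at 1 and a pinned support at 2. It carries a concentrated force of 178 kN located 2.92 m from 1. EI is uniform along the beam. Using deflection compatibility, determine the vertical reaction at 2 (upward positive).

R_2 = 37.02 kN

Take the reaction at 2 as the redundant and release it; the primary structure is a cantilever fixed at 1.
Deflection at 2 on the released cantilever, summing each load's contribution:
  point load 178 at a = 2.92: Pa²(3L − a)/(6EI) = 4801/EI
Tip deflection under a unit load at 2: L³/(3EI) = 129.7/EI.
The prop prevents deflection at 2: R_2 = δ_0/δ_{22} = 4801/129.7 = 37.02 kN.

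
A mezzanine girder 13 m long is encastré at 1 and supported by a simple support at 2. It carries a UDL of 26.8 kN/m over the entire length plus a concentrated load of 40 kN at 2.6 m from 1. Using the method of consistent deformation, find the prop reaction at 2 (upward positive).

Release the roller at 2. Primary structure: cantilever fixed at 1.
Free-end deflection of the primary structure under the applied loading (downward +):
  UDL 26.8: wL⁴/(8EI) = 95679/EI
  point load 40 at a = 2.6: Pa²(3L − a)/(6EI) = 1640/EI
  δ_0 = 97320/EI
Flexibility coefficient — unit upward force at 2: δ_{22} = L³/(3EI) = 732.3/EI.
Compatibility at 2: δ_0 − R_2·δ_{22} = 0, so R_2 = 97320/732.3 = 132.9 kN.

R_2 = 132.9 kN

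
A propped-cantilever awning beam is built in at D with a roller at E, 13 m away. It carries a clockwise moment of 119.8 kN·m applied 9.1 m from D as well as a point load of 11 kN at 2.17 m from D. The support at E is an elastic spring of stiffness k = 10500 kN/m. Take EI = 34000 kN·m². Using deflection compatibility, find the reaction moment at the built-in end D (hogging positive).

Take the reaction at E as the redundant and release it; the primary structure is a cantilever fixed at D.
Deflection at E on the released cantilever, summing each load's contribution:
  clockwise couple 119.8 at a = 9.1: M₀a(2L − a)/(2EI) = 9212/EI
  point load 11 at a = 2.17: Pa²(3L − a)/(6EI) = 318/EI
  δ_0 = 9530/EI
Tip deflection under a unit load at E: L³/(3EI) = 732.3/EI.
With EI = 34000 kN·m²: δ_0 = 0.28029 m and δ_{EE} = 0.021539 m/kN.
Compatibility — the spring shortens by R_E/k under the reaction it provides: δ_0 − R_E·δ_{EE} = R_E/k. With 1/k = 0.000095 m/kN, R_E = δ_0 / (δ_{EE} + 1/k) = 0.28029 / (0.021539 + 0.000095) = 12.96 kN.
Moment equilibrium about D: M_D = Σ(load moments about D) − R_E·L = 143.7 − 12.96×13 = -24.76 kN·m.

M_D = -24.76 kN·m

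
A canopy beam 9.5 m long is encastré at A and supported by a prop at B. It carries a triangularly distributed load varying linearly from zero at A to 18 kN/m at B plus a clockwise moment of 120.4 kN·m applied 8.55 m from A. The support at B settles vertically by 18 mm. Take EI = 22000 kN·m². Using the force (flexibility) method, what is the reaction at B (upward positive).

Remove the prop at B; the released (primary) structure is a cantilever built in at A.
Free-end deflection of the primary structure under the applied loading (downward +):
  triangular load, peak 18 at the free end: 11w₀L⁴/(120EI) = 13439/EI
  clockwise couple 120.4 at a = 8.55: M₀a(2L − a)/(2EI) = 5379/EI
  δ_0 = 18818/EI
Flexibility coefficient — unit upward force at B: δ_{BB} = L³/(3EI) = 285.8/EI.
With EI = 22000 kN·m²: δ_0 = 0.85537 m and δ_{BB} = 0.012991 m/kN.
Compatibility — the beam at B must follow the support down by 0.018 m: δ_0 − R_B·δ_{BB} = 0.018, so R_B = (0.85537 − 0.018)/0.012991 = 64.46 kN.

R_B = 64.46 kN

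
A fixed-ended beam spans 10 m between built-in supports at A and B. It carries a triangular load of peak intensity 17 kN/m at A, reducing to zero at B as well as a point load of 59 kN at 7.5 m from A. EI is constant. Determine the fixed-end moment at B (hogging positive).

Release both end moments; the primary structure is a simply-supported span AB with redundants M_A and M_B.
End rotations of the released simple span under the applied load (×1/EI):
  at A: triangular load, peak 17: w₀L³/(45EI) = 377.8/EI
  at B: triangular load, peak 17: 7w₀L³/(360EI) = 330.6/EI
  at A: point load 59 at a = 7.5: Pab(L + b)/(6LEI) = 230.5/EI
  at B: point load 59 at a = 7.5: Pab(L + a)/(6LEI) = 322.7/EI
  θ_A0 = 608.2/EI,  θ_B0 = 653.2/EI
Flexibility coefficients: a unit moment at one end gives L/(3EI) there and L/(6EI) at the far end, so f₁₁ = f₂₂ = 3.333/EI and f₁₂ = f₂₁ = 1.667/EI.
Compatibility — zero rotation at each built-in end:
  3.333 M_A + 1.667 M_B = 608.2
  1.667 M_A + 3.333 M_B = 653.2
Solving the pair gives M_A = 112.7 kN·m and M_B = 139.6 kN·m (hogging).

M_B = 139.6 kN·m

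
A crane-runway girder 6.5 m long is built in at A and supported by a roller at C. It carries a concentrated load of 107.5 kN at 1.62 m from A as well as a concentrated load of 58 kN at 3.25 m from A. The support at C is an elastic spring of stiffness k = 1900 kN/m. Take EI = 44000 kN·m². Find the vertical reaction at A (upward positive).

Release the roller at C. Primary structure: cantilever fixed at A.
Downward deflection at the released point C due to the loads:
  point load 107.5 at a = 1.62: Pa²(3L − a)/(6EI) = 840.7/EI
  point load 58 at a = 3.25: Pa²(3L − a)/(6EI) = 1659/EI
  δ_0 = 2500/EI
Tip deflection under a unit load at C: L³/(3EI) = 91.54/EI.
With EI = 44000 kN·m²: δ_0 = 0.056816 m and δ_{CC} = 0.00208 m/kN.
Compatibility — the spring shortens by R_C/k under the reaction it provides: δ_0 − R_C·δ_{CC} = R_C/k. With 1/k = 0.000526 m/kN, R_C = δ_0 / (δ_{CC} + 1/k) = 0.056816 / (0.00208 + 0.000526) = 21.8 kN.
Vertical equilibrium: R_A = ΣP − R_C = 165.5 − 21.8 = 143.7 kN.

R_A = 143.7 kN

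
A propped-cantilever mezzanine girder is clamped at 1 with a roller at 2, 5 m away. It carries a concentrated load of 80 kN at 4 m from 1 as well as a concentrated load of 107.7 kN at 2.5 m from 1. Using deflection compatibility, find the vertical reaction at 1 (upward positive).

R_1 = 97.72 kN

Release the roller at 2. Primary structure: cantilever fixed at 1.
Primary-structure tip deflection at 2 by superposition:
  point load 80 at a = 4: Pa²(3L − a)/(6EI) = 2347/EI
  point load 107.7 at a = 2.5: Pa²(3L − a)/(6EI) = 1402/EI
  δ_0 = 3749/EI
Flexibility coefficient — unit upward force at 2: δ_{22} = L³/(3EI) = 41.67/EI.
The prop prevents deflection at 2: R_2 = δ_0/δ_{22} = 3749/41.67 = 89.98 kN.
Vertical equilibrium: R_1 = ΣP − R_2 = 187.7 − 89.98 = 97.72 kN.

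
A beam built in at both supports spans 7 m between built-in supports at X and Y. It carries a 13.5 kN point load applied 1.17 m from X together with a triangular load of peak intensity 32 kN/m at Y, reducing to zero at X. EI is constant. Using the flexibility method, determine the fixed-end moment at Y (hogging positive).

M_Y = 80.6 kN·m

Take the two fixed-end moments M_X, M_Y as redundants; the released structure is the simple span XY.
Simple-span end rotations at X and Y under the given loads:
  at X: point load 13.5 at a = 1.17: Pab(L + b)/(6LEI) = 28.13/EI
  at Y: point load 13.5 at a = 1.17: Pab(L + a)/(6LEI) = 17.91/EI
  at X: triangular load, peak 32: 7w₀L³/(360EI) = 213.4/EI
  at Y: triangular load, peak 32: w₀L³/(45EI) = 243.9/EI
  θ_X0 = 241.6/EI,  θ_Y0 = 261.8/EI
Flexibility coefficients: a unit moment at one end gives L/(3EI) there and L/(6EI) at the far end, so f₁₁ = f₂₂ = 2.333/EI and f₁₂ = f₂₁ = 1.167/EI.
Compatibility — zero rotation at each built-in end:
  2.333 M_X + 1.167 M_Y = 241.6
  1.167 M_X + 2.333 M_Y = 261.8
Solving the pair gives M_X = 63.22 kN·m and M_Y = 80.6 kN·m (hogging).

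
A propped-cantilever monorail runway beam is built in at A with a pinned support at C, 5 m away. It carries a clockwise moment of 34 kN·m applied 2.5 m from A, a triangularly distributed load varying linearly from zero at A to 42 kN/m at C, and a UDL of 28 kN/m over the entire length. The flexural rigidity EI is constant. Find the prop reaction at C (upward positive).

R_C = 117.9 kN

Remove the prop at C; the released (primary) structure is a cantilever built in at A.
Deflection at C on the released cantilever, summing each load's contribution:
  clockwise couple 34 at a = 2.5: M₀a(2L − a)/(2EI) = 318.8/EI
  triangular load, peak 42 at the free end: 11w₀L⁴/(120EI) = 2406/EI
  UDL 28: wL⁴/(8EI) = 2188/EI
  δ_0 = 4912/EI
Flexibility coefficient — unit upward force at C: δ_{CC} = L³/(3EI) = 41.67/EI.
The prop prevents deflection at C: R_C = δ_0/δ_{CC} = 4912/41.67 = 117.9 kN.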